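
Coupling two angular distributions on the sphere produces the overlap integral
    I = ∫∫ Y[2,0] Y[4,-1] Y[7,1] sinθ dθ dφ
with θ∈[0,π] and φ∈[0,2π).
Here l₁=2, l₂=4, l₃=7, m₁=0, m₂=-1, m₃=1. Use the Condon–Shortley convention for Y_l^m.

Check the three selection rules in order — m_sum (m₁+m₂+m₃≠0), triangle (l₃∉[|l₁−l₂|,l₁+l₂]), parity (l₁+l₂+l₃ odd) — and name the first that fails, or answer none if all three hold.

triangle

Σmᵢ = 0  ✓
l₃∈[|l₁−l₂|,l₁+l₂]=[2,6], have l₃=7  ✗
Σlᵢ = 13 ⇒ odd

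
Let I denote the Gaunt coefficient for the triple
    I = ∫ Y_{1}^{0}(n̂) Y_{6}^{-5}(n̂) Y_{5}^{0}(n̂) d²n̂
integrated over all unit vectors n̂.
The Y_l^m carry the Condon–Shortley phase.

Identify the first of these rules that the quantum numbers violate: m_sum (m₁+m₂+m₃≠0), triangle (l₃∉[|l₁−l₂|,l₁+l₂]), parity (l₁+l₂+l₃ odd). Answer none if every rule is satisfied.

m_sum

Σmᵢ = -5  ✗
l₃∈[|l₁−l₂|,l₁+l₂]=[5,7], have l₃=5
Σlᵢ = 12 ⇒ even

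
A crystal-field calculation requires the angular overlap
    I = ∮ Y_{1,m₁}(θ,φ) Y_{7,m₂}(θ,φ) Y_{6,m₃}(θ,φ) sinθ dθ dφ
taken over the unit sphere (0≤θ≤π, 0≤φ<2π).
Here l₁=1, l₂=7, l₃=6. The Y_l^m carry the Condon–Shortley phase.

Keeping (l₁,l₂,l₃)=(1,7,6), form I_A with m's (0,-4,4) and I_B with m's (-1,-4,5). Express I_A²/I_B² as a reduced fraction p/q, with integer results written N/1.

11/1

Shared (l₁,l₂,l₃)=(1,7,6): N and (l;000)² cancel in I_A²/I_B².
A: Δ = 2!·0!·12!/15! = 1/1365; Racah Σ t=1..1: t=1:−1/7257600 = -1/7257600; ⇒ 3j(1 7 6; 0 -4 4)² = 11/455, sgn -1
B: Δ = 2!·0!·12!/15! = 1/1365; Racah Σ t=2..2: t=2:+1/79833600 = 1/79833600; ⇒ 3j(1 7 6; -1 -4 5)² = 1/455, sgn -1
I_A²/I_B² = (11/455)/(1/455) = 11/1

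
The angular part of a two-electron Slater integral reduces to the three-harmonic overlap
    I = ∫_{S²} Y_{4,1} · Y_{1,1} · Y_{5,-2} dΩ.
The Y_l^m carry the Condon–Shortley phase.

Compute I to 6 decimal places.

m-sum 0 ✓  L=10 even ✓  3≤5≤5 ✓
Π(2lᵢ+1) = 9×3×11 = 297
triangle coeff Δ(4,1,5) = 1/495
Σ_t [0,0]: t=0:+1/576 = 1/576
(3j)²=5/99 [(4 1 5; 0 0 0)], sign=-1
Σ_t [0,0]: t=0:+1/1440 = 1/1440
(3j)²=7/165 [(4 1 5; 1 1 -2)], sign=-1
⇒ 4πI² = 7/11
I = (+1)√(7/11/(4π)) = 0.22503380

0.225034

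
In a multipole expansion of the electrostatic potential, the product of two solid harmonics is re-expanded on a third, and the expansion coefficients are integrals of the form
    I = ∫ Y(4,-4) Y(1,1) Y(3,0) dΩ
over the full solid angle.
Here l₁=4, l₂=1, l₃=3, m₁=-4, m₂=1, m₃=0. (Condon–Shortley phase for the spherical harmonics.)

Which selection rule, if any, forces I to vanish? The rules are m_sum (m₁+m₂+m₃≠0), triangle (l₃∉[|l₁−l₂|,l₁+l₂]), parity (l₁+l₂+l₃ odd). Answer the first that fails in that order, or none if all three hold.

azimuthal sum: -4 + 1 + 0 = -3  ✗
3 ≤ 3 ≤ 5 (triangle on l)
L = 4 + 1 + 3 = 8 (even)

m_sum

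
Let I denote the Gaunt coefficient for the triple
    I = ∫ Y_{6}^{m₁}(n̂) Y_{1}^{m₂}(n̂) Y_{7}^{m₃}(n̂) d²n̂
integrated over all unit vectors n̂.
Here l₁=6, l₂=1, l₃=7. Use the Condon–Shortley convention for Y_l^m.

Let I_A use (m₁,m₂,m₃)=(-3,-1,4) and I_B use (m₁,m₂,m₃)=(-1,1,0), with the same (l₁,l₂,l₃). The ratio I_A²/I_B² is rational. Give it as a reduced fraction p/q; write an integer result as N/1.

55/21

Shared (l₁,l₂,l₃)=(6,1,7): N and (l;000)² cancel in I_A²/I_B².
A: Δ = 0!·12!·2!/15! = 1/1365; Racah Σ t=0..0: t=0:+1/4354560 = 1/4354560; ⇒ 3j(6 1 7; -3 -1 4)² = 11/273, sgn -1
B: Δ = 0!·12!·2!/15! = 1/1365; Racah Σ t=0..0: t=0:+1/1209600 = 1/1209600; ⇒ 3j(6 1 7; -1 1 0)² = 1/65, sgn -1
I_A²/I_B² = (11/273)/(1/65) = 55/21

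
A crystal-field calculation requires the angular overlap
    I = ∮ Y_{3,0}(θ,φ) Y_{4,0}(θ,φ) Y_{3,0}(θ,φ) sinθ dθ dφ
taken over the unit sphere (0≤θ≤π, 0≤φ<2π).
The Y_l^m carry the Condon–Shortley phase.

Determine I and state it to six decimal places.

0.153870

Checks pass: Σm=0; 10 even; l₃=3∈[1,7].
(2·3+1)(2·4+1)(2·3+1) = 441
Δ: 4! 2! 4! / 11! → 1/34650
sum: t=1:−1/72 t=2:+1/16 t=3:−1/72 = 5/144
3j²(3 4 3; 0 0 0) = Δ·Π!·Σ² = 2/77  (sign -1)
(m-triple is (0,0,0) — same symbol as above.)
combine: 4πI² = 441·2/77·2/77 = 36/121
take √, sign +1: I = 0.15386989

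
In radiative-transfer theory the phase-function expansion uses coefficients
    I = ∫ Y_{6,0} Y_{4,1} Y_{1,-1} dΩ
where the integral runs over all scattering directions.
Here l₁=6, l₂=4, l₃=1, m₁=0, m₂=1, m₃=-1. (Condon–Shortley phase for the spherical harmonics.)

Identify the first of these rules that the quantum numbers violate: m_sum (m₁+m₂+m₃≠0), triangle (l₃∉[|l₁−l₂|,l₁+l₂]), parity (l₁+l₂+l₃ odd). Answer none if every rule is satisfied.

triangle

azimuthal sum: 0 + 1 − 1 = 0  ✓
2 ≤ 1 ≤ 10 (triangle on l)  ✗
L = 6 + 4 + 1 = 11 (odd)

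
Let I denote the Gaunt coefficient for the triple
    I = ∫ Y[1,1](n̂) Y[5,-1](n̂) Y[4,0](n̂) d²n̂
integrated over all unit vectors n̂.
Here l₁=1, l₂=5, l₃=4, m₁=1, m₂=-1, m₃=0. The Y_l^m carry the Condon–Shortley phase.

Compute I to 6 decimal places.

Checks pass: Σm=0; 10 even; l₃=4∈[4,6].
(2·1+1)(2·5+1)(2·4+1) = 297
Δ: 2! 0! 8! / 11! → 1/495
sum: t=1:−1/576 = -1/576
3j²(1 5 4; 0 0 0) = Δ·Π!·Σ² = 5/99  (sign -1)
sum: t=0:+1/1152 = 1/1152
3j²(1 5 4; 1 -1 0) = Δ·Π!·Σ² = 1/33  (sign +1)
combine: 4πI² = 297·5/99·1/33 = 5/11
take √, sign -1: I = -0.19018827

-0.190188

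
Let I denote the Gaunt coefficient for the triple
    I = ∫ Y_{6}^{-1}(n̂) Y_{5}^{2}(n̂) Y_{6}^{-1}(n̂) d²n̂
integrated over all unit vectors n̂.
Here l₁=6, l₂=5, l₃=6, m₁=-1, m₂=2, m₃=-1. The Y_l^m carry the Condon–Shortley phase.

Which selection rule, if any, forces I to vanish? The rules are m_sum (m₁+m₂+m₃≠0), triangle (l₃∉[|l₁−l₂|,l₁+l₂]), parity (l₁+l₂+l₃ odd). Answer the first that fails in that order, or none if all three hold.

parity

azimuthal sum: -1 + 2 − 1 = 0  ✓
1 ≤ 6 ≤ 11 (triangle on l)  ✓
L = 6 + 5 + 6 = 17 (odd)  ✗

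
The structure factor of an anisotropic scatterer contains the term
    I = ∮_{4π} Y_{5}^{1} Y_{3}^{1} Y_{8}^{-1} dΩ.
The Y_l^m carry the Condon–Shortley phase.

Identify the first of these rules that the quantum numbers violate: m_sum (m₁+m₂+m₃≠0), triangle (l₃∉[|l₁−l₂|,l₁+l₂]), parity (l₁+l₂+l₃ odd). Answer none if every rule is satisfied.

azimuthal sum: 1 + 1 − 1 = 1  ✗
2 ≤ 8 ≤ 8 (triangle on l)
L = 5 + 3 + 8 = 16 (even)

m_sum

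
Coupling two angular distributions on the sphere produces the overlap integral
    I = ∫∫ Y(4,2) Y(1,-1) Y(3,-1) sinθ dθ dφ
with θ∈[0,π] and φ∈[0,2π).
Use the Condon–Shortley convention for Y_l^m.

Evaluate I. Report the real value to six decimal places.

m-sum 0 ✓  L=8 even ✓  3≤3≤5 ✓
Π(2lᵢ+1) = 9×3×7 = 189
triangle coeff Δ(4,1,3) = 1/252
Σ_t [1,1]: t=1:−1/36 = -1/36
(3j)²=4/63 [(4 1 3; 0 0 0)], sign=+1
Σ_t [0,0]: t=0:+1/96 = 1/96
(3j)²=5/84 [(4 1 3; 2 -1 -1)], sign=+1
⇒ 4πI² = 5/7
I = (+1)√(5/7/(4π)) = 0.23841361

0.238414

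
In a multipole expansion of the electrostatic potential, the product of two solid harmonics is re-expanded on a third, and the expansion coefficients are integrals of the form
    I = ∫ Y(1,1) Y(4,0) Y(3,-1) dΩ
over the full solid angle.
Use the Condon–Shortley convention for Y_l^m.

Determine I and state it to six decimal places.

0.150786

Rules hold: Σm=0, L=8 even, 3≤3≤5.
N = 3·9·7 = 189
Δ = 2!·0!·6!/9! = 1/252
Racah Σ t=1..1: t=1:−1/36 = -1/36
⇒ 3j(1 4 3; 0 0 0)² = 4/63, sgn +1
Racah Σ t=0..0: t=0:+1/96 = 1/96
⇒ 3j(1 4 3; 1 0 -1)² = 1/42, sgn +1
4πI² = N·(3j₀)²·(3jₘ)² = 2/7
I = +1·√(0.285714/4π) = 0.15078601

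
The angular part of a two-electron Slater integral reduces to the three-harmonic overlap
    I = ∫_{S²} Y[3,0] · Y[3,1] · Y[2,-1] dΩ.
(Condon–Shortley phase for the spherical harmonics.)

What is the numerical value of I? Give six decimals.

Checks pass: Σm=0; 8 even; l₃=2∈[0,6].
(2·3+1)(2·3+1)(2·2+1) = 245
Δ: 4! 2! 2! / 9! → 1/3780
sum: t=1:−1/24 t=2:+1/4 t=3:−1/24 = 1/6
3j²(3 3 2; 0 0 0) = Δ·Π!·Σ² = 4/105  (sign +1)
sum: t=2:+1/8 t=3:−1/12 = 1/24
3j²(3 3 2; 0 1 -1) = Δ·Π!·Σ² = 1/210  (sign -1)
combine: 4πI² = 245·4/105·1/210 = 2/45
take √, sign -1: I = -0.05947080

-0.059471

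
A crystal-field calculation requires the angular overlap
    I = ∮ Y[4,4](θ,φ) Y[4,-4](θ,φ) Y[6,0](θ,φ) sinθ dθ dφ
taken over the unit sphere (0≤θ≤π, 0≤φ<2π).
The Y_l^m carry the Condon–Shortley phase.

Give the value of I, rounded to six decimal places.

-0.028451

Checks pass: Σm=0; 14 even; l₃=6∈[0,8].
(2·4+1)(2·4+1)(2·6+1) = 1053
Δ: 2! 6! 6! / 15! → 1/1261260
sum: t=0:+1/4608 t=1:−1/1296 t=2:+1/4608 = -7/20736
3j²(4 4 6; 0 0 0) = Δ·Π!·Σ² = 20/1287  (sign -1)
sum: t=0:+1/1036800 = 1/1036800
3j²(4 4 6; 4 -4 0) = Δ·Π!·Σ² = 4/6435  (sign +1)
combine: 4πI² = 1053·20/1287·4/6435 = 16/1573
take √, sign -1: I = -0.02845055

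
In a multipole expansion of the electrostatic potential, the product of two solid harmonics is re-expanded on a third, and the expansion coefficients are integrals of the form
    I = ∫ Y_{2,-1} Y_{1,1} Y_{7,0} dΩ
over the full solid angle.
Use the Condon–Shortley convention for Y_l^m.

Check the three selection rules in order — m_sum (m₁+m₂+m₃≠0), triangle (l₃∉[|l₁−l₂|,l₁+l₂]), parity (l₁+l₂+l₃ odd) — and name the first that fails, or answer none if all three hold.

triangle

m₁+m₂+m₃ = -1 + 1 + 0 = 0  ✓
triangle: |2−1|=1 ≤ l₃=7 ≤ 2+1=3  ✗
parity: l₁+l₂+l₃ = 10 is even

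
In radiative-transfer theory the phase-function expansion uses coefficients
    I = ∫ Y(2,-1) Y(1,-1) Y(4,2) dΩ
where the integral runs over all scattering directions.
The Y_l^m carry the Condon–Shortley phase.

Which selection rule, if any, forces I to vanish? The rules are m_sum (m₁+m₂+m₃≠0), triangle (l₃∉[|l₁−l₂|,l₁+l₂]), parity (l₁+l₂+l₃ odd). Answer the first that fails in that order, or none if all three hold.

triangle

m₁+m₂+m₃ = -1 − 1 + 2 = 0  ✓
triangle: |2−1|=1 ≤ l₃=4 ≤ 2+1=3  ✗
parity: l₁+l₂+l₃ = 7 is odd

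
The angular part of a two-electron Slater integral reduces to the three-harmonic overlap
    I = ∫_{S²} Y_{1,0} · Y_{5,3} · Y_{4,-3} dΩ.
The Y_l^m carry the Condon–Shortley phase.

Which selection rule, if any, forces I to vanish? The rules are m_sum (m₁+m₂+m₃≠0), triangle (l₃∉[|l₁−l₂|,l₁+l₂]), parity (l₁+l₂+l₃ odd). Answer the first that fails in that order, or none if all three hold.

Σmᵢ = 0  ✓
l₃∈[|l₁−l₂|,l₁+l₂]=[4,6], have l₃=4  ✓
Σlᵢ = 10 ⇒ even  ✓

none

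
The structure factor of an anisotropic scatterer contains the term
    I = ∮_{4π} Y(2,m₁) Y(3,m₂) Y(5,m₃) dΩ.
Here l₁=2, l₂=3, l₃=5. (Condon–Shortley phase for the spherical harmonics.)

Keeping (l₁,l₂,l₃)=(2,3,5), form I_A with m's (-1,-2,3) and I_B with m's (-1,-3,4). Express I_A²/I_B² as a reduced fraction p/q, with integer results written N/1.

4/3

Same 2,3,5: normalisation and zero-m 3j drop out of the ratio.
A: Δ: 0! 4! 6! / 11! → 1/2310; sum: t=0:+1/720 = 1/720; 3j²(2 3 5; -1 -2 3) = Δ·Π!·Σ² = 8/165  (sign +1)
B: Δ: 0! 4! 6! / 11! → 1/2310; sum: t=0:+1/4320 = 1/4320; 3j²(2 3 5; -1 -3 4) = Δ·Π!·Σ² = 2/55  (sign -1)
I_A²/I_B² = (8/165)/(2/55) = 4/3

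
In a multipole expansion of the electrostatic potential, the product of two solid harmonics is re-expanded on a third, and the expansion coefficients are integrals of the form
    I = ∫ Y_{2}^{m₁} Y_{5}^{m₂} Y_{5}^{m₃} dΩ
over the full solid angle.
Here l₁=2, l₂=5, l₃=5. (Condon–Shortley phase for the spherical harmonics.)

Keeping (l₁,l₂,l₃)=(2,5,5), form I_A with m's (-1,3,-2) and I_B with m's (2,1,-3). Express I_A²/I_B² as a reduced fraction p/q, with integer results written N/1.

25/28

Same 2,5,5: normalisation and zero-m 3j drop out of the ratio.
A: Δ: 2! 2! 8! / 13! → 1/38610; sum: t=1:−1/10080 t=2:+1/2880 = 1/4032; 3j²(2 5 5; -1 3 -2) = Δ·Π!·Σ² = 10/429  (sign -1)
B: Δ: 2! 2! 8! / 13! → 1/38610; sum: t=0:+1/5760 = 1/5760; 3j²(2 5 5; 2 1 -3) = Δ·Π!·Σ² = 56/2145  (sign +1)
I_A²/I_B² = (10/429)/(56/2145) = 25/28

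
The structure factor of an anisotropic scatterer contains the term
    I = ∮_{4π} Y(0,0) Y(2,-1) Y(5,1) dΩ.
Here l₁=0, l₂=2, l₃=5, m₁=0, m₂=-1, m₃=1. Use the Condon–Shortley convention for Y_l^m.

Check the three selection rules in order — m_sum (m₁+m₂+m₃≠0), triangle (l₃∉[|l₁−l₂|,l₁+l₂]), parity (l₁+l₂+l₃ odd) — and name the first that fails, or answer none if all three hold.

Σmᵢ = 0  ✓
l₃∈[|l₁−l₂|,l₁+l₂]=[2,2], have l₃=5  ✗
Σlᵢ = 7 ⇒ odd

triangle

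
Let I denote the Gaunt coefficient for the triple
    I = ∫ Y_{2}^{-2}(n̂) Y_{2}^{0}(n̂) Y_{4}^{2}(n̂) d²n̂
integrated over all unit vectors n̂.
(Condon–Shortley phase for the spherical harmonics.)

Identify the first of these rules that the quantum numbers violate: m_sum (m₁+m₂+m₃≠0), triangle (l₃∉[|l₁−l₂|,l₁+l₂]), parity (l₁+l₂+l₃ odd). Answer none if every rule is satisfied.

m₁+m₂+m₃ = -2 + 0 + 2 = 0  ✓
triangle: |2−2|=0 ≤ l₃=4 ≤ 2+2=4  ✓
parity: l₁+l₂+l₃ = 8 is even  ✓

none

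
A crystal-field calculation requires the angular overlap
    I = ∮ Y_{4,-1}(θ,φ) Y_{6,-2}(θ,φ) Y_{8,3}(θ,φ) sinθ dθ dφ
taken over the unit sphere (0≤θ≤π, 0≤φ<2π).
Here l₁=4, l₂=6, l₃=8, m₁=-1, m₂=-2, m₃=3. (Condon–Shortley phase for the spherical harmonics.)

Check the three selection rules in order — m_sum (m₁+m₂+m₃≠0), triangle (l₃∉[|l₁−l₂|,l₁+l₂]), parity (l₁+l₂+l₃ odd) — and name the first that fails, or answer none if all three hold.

none

Σmᵢ = 0  ✓
l₃∈[|l₁−l₂|,l₁+l₂]=[2,10], have l₃=8  ✓
Σlᵢ = 18 ⇒ even  ✓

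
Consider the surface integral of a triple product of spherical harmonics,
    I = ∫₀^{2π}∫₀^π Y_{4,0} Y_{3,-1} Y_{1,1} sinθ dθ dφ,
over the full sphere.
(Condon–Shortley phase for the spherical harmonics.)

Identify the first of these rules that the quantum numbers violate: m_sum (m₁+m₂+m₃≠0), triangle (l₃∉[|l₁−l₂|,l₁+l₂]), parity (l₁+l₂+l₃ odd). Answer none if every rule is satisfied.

none

Σmᵢ = 0  ✓
l₃∈[|l₁−l₂|,l₁+l₂]=[1,7], have l₃=1  ✓
Σlᵢ = 8 ⇒ even  ✓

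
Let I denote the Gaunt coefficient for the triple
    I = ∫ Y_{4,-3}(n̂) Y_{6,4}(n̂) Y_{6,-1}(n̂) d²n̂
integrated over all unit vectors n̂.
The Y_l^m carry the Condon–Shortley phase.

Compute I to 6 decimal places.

-0.154578

Rules hold: Σm=0, L=16 even, 2≤6≤10.
N = 9·13·13 = 1521
Δ = 4!·4!·8!/17! = 1/15315300
Racah Σ t=0..4: t=0:+1/829440 t=1:−1/25920 t=2:+1/9216 t=3:−1/25920 t=4:+1/829440 = 7/207360
⇒ 3j(4 6 6; 0 0 0)² = 28/2431, sgn +1
Racah Σ t=3..4: t=3:−1/725760 t=4:+1/207360 = 1/290304
⇒ 3j(4 6 6; -3 4 -1)² = 125/7293, sgn -1
4πI² = N·(3j₀)²·(3jₘ)² = 10500/34969
I = -1·√(0.300266/4π) = -0.15457815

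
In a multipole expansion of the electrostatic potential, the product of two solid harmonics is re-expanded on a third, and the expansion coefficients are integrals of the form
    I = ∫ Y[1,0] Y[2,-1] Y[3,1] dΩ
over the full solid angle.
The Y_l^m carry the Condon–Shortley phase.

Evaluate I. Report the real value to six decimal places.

-0.233597

Rules hold: Σm=0, L=6 even, 1≤3≤3.
N = 3·5·7 = 105
Δ = 0!·2!·4!/7! = 1/105
Racah Σ t=0..0: t=0:+1/4 = 1/4
⇒ 3j(1 2 3; 0 0 0)² = 3/35, sgn -1
Racah Σ t=0..0: t=0:+1/6 = 1/6
⇒ 3j(1 2 3; 0 -1 1)² = 8/105, sgn +1
4πI² = N·(3j₀)²·(3jₘ)² = 24/35
I = -1·√(0.685714/4π) = -0.23359668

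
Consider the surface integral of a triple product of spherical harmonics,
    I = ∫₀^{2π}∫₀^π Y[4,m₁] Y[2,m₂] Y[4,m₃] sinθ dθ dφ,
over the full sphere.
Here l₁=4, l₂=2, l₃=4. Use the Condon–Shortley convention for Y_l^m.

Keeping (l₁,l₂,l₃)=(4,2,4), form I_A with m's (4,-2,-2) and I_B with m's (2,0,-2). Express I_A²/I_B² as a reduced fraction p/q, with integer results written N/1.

21/8

l's match ⇒ only the (l;m) 3-j factors differ between A and B.
A: triangle coeff Δ(4,2,4) = 1/13860; Σ_t [0,0]: t=0:+1/2880 = 1/2880; (3j)²=2/165 [(4 2 4; 4 -2 -2)], sign=+1
B: triangle coeff Δ(4,2,4) = 1/13860; Σ_t [0,2]: t=0:+1/192 t=1:−1/120 t=2:+1/2880 = -1/360; (3j)²=16/3465 [(4 2 4; 2 0 -2)], sign=-1
I_A²/I_B² = (2/165)/(16/3465) = 21/8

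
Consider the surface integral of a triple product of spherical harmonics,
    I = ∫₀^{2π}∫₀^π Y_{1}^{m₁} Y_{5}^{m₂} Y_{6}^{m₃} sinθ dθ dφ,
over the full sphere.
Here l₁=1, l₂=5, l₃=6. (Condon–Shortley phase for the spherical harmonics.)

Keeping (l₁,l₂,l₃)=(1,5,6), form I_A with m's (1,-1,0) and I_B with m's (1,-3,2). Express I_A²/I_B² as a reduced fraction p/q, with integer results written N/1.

5/2

l's match ⇒ only the (l;m) 3-j factors differ between A and B.
A: triangle coeff Δ(1,5,6) = 1/858; Σ_t [0,0]: t=0:+1/34560 = 1/34560; (3j)²=5/286 [(1 5 6; 1 -1 0)], sign=+1
B: triangle coeff Δ(1,5,6) = 1/858; Σ_t [0,0]: t=0:+1/161280 = 1/161280; (3j)²=1/143 [(1 5 6; 1 -3 2)], sign=+1
I_A²/I_B² = (5/286)/(1/143) = 5/2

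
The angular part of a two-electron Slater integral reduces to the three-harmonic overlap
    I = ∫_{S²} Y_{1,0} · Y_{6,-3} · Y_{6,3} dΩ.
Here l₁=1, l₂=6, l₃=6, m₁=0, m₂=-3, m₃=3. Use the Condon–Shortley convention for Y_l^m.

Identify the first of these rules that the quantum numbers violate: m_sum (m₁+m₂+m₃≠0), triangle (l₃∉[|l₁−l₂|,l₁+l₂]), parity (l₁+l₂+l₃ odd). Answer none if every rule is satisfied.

parity

m₁+m₂+m₃ = 0 − 3 + 3 = 0  ✓
triangle: |1−6|=5 ≤ l₃=6 ≤ 1+6=7  ✓
parity: l₁+l₂+l₃ = 13 is odd  ✗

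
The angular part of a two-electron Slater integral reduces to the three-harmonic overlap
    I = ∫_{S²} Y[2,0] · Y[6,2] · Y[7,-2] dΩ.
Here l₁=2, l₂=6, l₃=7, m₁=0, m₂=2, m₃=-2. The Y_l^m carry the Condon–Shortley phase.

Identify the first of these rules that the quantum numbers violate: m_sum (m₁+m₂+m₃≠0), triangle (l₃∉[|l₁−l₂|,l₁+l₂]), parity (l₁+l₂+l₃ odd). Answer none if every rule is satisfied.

m₁+m₂+m₃ = 0 + 2 − 2 = 0  ✓
triangle: |2−6|=4 ≤ l₃=7 ≤ 2+6=8  ✓
parity: l₁+l₂+l₃ = 15 is odd  ✗

parity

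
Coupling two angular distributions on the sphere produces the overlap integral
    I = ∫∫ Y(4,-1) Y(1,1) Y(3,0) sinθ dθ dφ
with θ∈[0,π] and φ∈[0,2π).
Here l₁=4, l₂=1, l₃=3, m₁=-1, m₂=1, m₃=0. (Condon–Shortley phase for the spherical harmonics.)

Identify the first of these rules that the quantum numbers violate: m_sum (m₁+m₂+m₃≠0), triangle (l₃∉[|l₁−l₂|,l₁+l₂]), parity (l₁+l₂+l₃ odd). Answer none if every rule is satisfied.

m₁+m₂+m₃ = -1 + 1 + 0 = 0  ✓
triangle: |4−1|=3 ≤ l₃=3 ≤ 4+1=5  ✓
parity: l₁+l₂+l₃ = 8 is even  ✓

none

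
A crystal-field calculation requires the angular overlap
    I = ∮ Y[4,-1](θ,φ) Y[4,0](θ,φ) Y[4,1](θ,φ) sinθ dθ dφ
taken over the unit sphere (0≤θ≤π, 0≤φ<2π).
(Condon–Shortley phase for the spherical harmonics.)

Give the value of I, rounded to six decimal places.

-0.068481

Checks pass: Σm=0; 12 even; l₃=4∈[0,8].
(2·4+1)(2·4+1)(2·4+1) = 729
Δ: 4! 4! 4! / 13! → 1/450450
sum: t=0:+1/13824 t=1:−1/216 t=2:+1/64 t=3:−1/216 t=4:+1/13824 = 5/768
3j²(4 4 4; 0 0 0) = Δ·Π!·Σ² = 18/1001  (sign +1)
sum: t=1:−1/864 t=2:+1/96 t=3:−1/144 t=4:+1/3456 = 1/384
3j²(4 4 4; -1 0 1) = Δ·Π!·Σ² = 9/2002  (sign -1)
combine: 4πI² = 729·18/1001·9/2002 = 59049/1002001
take √, sign -1: I = -0.06848055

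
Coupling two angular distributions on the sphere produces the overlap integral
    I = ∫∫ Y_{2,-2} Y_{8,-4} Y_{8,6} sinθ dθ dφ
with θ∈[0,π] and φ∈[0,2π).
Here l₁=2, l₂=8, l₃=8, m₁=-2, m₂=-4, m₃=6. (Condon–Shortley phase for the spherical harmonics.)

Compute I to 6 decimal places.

Checks pass: Σm=0; 18 even; l₃=8∈[6,10].
(2·2+1)(2·8+1)(2·8+1) = 1445
Δ: 2! 2! 14! / 19! → 1/348840
sum: t=0:+1/116121600 t=1:−1/25401600 t=2:+1/116121600 = -1/45158400
3j²(2 8 8; 0 0 0) = Δ·Π!·Σ² = 24/1615  (sign -1)
sum: t=2:+1/3832012800 = 1/3832012800
3j²(2 8 8; -2 -4 6) = Δ·Π!·Σ² = 91/9690  (sign +1)
combine: 4πI² = 1445·24/1615·91/9690 = 364/1805
take √, sign -1: I = -0.12667974

-0.126680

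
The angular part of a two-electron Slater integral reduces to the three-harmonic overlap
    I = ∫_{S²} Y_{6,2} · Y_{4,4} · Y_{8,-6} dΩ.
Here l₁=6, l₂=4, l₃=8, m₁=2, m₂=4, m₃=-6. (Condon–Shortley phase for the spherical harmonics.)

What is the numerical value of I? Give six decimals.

-0.193467

m-sum 0 ✓  L=18 even ✓  2≤8≤10 ✓
Π(2lᵢ+1) = 13×9×17 = 1989
triangle coeff Δ(6,4,8) = 1/23279256
Σ_t [0,2]: t=0:+1/1658880 t=1:−1/518400 t=2:+1/1658880 = -1/1382400
(3j)²=504/46189 [(6 4 8; 0 0 0)], sign=-1
Σ_t [2,2]: t=2:+1/116121600 = 1/116121600
(3j)²=7/323 [(6 4 8; 2 4 -6)], sign=+1
⇒ 4πI² = 31752/67507
I = (-1)√(31752/67507/(4π)) = -0.19346669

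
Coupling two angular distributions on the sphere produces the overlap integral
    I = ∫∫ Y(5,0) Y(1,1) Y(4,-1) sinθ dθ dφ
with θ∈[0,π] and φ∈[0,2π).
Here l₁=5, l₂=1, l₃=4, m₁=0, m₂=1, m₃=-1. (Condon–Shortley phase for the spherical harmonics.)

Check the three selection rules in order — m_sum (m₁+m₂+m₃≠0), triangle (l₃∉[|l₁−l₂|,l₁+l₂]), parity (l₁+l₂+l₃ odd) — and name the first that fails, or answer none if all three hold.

none

m₁+m₂+m₃ = 0 + 1 − 1 = 0  ✓
triangle: |5−1|=4 ≤ l₃=4 ≤ 5+1=6  ✓
parity: l₁+l₂+l₃ = 10 is even  ✓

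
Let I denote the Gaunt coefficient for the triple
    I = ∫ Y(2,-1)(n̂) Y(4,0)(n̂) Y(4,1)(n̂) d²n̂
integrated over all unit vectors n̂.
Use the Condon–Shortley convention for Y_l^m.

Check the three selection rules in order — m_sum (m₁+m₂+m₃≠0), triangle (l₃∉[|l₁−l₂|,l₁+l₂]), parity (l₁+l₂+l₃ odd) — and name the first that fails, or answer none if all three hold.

azimuthal sum: -1 + 0 + 1 = 0  ✓
2 ≤ 4 ≤ 6 (triangle on l)  ✓
L = 2 + 4 + 4 = 10 (even)  ✓

none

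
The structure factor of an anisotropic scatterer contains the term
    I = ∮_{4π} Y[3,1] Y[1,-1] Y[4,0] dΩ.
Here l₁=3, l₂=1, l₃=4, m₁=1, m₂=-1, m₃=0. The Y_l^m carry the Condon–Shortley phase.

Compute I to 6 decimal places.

0.150786

m-sum 0 ✓  L=8 even ✓  2≤4≤4 ✓
Π(2lᵢ+1) = 7×3×9 = 189
triangle coeff Δ(3,1,4) = 1/252
Σ_t [0,0]: t=0:+1/36 = 1/36
(3j)²=4/63 [(3 1 4; 0 0 0)], sign=+1
Σ_t [0,0]: t=0:+1/96 = 1/96
(3j)²=1/42 [(3 1 4; 1 -1 0)], sign=+1
⇒ 4πI² = 2/7
I = (+1)√(2/7/(4π)) = 0.15078601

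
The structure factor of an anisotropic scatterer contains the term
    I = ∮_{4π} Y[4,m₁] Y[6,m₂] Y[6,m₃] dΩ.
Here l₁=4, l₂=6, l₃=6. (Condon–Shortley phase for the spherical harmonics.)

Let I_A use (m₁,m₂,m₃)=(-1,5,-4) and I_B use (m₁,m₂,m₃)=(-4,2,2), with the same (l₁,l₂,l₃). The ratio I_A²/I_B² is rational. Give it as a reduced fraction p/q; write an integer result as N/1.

Shared (l₁,l₂,l₃)=(4,6,6): N and (l;000)² cancel in I_A²/I_B².
A: Δ = 4!·4!·8!/17! = 1/15315300; Racah Σ t=3..4: t=3:−1/967680 t=4:+1/725760 = 1/2903040; ⇒ 3j(4 6 6; -1 5 -4)² = 5/3094, sgn +1
B: Δ = 4!·4!·8!/17! = 1/15315300; Racah Σ t=4..4: t=4:+1/331776 = 1/331776; ⇒ 3j(4 6 6; -4 2 2)² = 490/21879, sgn +1
I_A²/I_B² = (5/3094)/(490/21879) = 99/1372

99/1372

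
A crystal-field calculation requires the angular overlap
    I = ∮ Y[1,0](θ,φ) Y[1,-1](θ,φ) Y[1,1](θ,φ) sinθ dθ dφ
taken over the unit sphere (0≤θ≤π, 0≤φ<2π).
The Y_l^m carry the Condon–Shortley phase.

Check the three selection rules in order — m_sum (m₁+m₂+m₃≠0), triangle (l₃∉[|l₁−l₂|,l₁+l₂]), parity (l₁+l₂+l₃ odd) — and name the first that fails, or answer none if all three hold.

azimuthal sum: 0 − 1 + 1 = 0  ✓
0 ≤ 1 ≤ 2 (triangle on l)  ✓
L = 1 + 1 + 1 = 3 (odd)  ✗

parity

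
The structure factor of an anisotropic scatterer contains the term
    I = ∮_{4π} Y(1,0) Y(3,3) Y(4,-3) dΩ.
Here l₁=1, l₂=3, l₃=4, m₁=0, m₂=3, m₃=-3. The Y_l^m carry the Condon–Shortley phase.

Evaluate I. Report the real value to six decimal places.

-0.162868

Rules hold: Σm=0, L=8 even, 2≤4≤4.
N = 3·7·9 = 189
Δ = 0!·2!·6!/9! = 1/252
Racah Σ t=0..0: t=0:+1/36 = 1/36
⇒ 3j(1 3 4; 0 0 0)² = 4/63, sgn +1
Racah Σ t=0..0: t=0:+1/720 = 1/720
⇒ 3j(1 3 4; 0 3 -3)² = 1/36, sgn -1
4πI² = N·(3j₀)²·(3jₘ)² = 1/3
I = -1·√(0.333333/4π) = -0.16286750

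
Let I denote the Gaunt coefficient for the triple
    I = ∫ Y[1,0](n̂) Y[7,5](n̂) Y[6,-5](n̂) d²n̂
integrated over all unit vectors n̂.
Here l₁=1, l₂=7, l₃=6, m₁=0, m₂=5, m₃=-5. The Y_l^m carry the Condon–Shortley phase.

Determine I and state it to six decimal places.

m-sum 0 ✓  L=14 even ✓  6≤6≤8 ✓
Π(2lᵢ+1) = 3×15×13 = 585
triangle coeff Δ(1,7,6) = 1/1365
Σ_t [1,1]: t=1:−1/518400 = -1/518400
(3j)²=7/195 [(1 7 6; 0 0 0)], sign=-1
Σ_t [1,1]: t=1:−1/39916800 = -1/39916800
(3j)²=8/455 [(1 7 6; 0 5 -5)], sign=+1
⇒ 4πI² = 24/65
I = (-1)√(24/65/(4π)) = -0.17141310

-0.171413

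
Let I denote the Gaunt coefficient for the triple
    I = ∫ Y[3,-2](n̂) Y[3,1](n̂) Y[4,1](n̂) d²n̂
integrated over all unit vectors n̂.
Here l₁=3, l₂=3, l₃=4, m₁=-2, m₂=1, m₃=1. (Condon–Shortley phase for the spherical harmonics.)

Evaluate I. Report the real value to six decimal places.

Checks pass: Σm=0; 10 even; l₃=4∈[0,6].
(2·3+1)(2·3+1)(2·4+1) = 441
Δ: 2! 4! 4! / 11! → 1/34650
sum: t=0:+1/72 t=1:−1/16 t=2:+1/72 = -5/144
3j²(3 3 4; 0 0 0) = Δ·Π!·Σ² = 2/77  (sign -1)
sum: t=1:−1/144 t=2:+1/48 = 1/72
3j²(3 3 4; -2 1 1) = Δ·Π!·Σ² = 16/693  (sign -1)
combine: 4πI² = 441·2/77·16/693 = 32/121
take √, sign +1: I = 0.14506992

0.145070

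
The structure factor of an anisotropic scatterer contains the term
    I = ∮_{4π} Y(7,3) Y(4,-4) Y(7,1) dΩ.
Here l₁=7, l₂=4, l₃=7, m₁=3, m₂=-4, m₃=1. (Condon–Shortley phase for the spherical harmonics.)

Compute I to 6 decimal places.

-0.167274

Rules hold: Σm=0, L=18 even, 3≤7≤11.
N = 15·9·15 = 2025
Δ = 4!·10!·4!/19! = 1/58198140
Racah Σ t=0..4: t=0:+1/17418240 t=1:−1/622080 t=2:+1/230400 t=3:−1/622080 t=4:+1/17418240 = 1/806400
⇒ 3j(7 4 7; 0 0 0)² = 2268/230945, sgn -1
Racah Σ t=0..0: t=0:+1/9953280 = 1/9953280
⇒ 3j(7 4 7; 3 -4 1)² = 2450/138567, sgn +1
4πI² = N·(3j₀)²·(3jₘ)² = 750141000/2133423721
I = -1·√(0.351614/4π) = -0.16727381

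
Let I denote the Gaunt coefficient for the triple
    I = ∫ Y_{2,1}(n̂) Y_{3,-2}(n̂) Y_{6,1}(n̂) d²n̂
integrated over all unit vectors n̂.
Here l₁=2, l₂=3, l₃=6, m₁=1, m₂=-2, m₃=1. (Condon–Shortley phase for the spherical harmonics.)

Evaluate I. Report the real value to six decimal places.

0.000000

triangle: need 1≤l₃≤5, have 6; I=0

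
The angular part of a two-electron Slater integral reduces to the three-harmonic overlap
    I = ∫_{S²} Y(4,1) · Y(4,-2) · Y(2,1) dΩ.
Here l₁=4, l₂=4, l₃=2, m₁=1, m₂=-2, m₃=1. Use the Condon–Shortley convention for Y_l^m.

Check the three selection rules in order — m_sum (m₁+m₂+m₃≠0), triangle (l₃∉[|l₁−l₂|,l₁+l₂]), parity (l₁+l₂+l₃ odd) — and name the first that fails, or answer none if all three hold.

m₁+m₂+m₃ = 1 − 2 + 1 = 0  ✓
triangle: |4−4|=0 ≤ l₃=2 ≤ 4+4=8  ✓
parity: l₁+l₂+l₃ = 10 is even  ✓

none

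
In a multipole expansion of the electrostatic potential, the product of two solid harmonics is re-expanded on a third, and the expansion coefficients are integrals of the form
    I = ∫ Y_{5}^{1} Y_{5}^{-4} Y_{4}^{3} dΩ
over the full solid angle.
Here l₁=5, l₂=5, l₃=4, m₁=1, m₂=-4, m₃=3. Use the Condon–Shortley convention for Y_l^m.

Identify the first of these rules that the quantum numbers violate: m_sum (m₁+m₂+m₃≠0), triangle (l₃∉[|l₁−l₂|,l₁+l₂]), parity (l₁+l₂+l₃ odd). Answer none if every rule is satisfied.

none

m₁+m₂+m₃ = 1 − 4 + 3 = 0  ✓
triangle: |5−5|=0 ≤ l₃=4 ≤ 5+5=10  ✓
parity: l₁+l₂+l₃ = 14 is even  ✓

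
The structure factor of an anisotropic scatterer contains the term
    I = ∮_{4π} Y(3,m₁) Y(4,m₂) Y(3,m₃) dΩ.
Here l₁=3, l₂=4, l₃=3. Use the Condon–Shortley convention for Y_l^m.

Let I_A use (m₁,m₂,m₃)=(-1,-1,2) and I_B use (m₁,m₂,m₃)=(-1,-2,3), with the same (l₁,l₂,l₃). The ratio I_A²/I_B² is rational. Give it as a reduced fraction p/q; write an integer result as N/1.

16/27

Shared (l₁,l₂,l₃)=(3,4,3): N and (l;000)² cancel in I_A²/I_B².
A: Δ = 4!·2!·4!/11! = 1/34650; Racah Σ t=2..3: t=2:+1/48 t=3:−1/144 = 1/72; ⇒ 3j(3 4 3; -1 -1 2)² = 16/693, sgn -1
B: Δ = 4!·2!·4!/11! = 1/34650; Racah Σ t=2..2: t=2:+1/192 = 1/192; ⇒ 3j(3 4 3; -1 -2 3)² = 3/77, sgn +1
I_A²/I_B² = (16/693)/(3/77) = 16/27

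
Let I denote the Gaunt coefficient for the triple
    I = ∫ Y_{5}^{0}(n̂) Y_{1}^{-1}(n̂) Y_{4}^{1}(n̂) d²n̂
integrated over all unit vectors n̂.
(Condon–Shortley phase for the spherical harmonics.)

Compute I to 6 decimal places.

0.155288

m-sum 0 ✓  L=10 even ✓  4≤4≤6 ✓
Π(2lᵢ+1) = 11×3×9 = 297
triangle coeff Δ(5,1,4) = 1/495
Σ_t [1,1]: t=1:−1/576 = -1/576
(3j)²=5/99 [(5 1 4; 0 0 0)], sign=-1
Σ_t [0,0]: t=0:+1/1440 = 1/1440
(3j)²=2/99 [(5 1 4; 0 -1 1)], sign=-1
⇒ 4πI² = 10/33
I = (+1)√(10/33/(4π)) = 0.15528807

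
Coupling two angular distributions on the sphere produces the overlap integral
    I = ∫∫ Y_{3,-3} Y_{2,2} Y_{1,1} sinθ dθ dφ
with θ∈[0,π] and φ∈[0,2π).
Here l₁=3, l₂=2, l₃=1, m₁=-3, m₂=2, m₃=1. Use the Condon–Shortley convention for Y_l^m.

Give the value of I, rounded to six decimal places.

-0.319865

m-sum 0 ✓  L=6 even ✓  1≤1≤5 ✓
Π(2lᵢ+1) = 7×5×3 = 105
triangle coeff Δ(3,2,1) = 1/105
Σ_t [2,2]: t=2:+1/4 = 1/4
(3j)²=3/35 [(3 2 1; 0 0 0)], sign=-1
Σ_t [4,4]: t=4:+1/48 = 1/48
(3j)²=1/7 [(3 2 1; -3 2 1)], sign=+1
⇒ 4πI² = 9/7
I = (-1)√(9/7/(4π)) = -0.31986543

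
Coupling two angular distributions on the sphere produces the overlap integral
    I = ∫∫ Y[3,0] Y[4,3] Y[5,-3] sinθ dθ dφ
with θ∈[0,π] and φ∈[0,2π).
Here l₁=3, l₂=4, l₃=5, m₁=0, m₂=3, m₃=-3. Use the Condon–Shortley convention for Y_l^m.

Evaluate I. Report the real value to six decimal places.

0.103862

Rules hold: Σm=0, L=12 even, 1≤5≤7.
N = 7·9·11 = 693
Δ = 2!·4!·6!/13! = 1/180180
Racah Σ t=0..2: t=0:+1/576 t=1:−1/144 t=2:+1/576 = -1/288
⇒ 3j(3 4 5; 0 0 0)² = 20/1001, sgn +1
Racah Σ t=1..2: t=1:−1/2880 t=2:+1/1440 = 1/2880
⇒ 3j(3 4 5; 0 3 -3)² = 7/715, sgn +1
4πI² = N·(3j₀)²·(3jₘ)² = 252/1859
I = +1·√(0.135557/4π) = 0.10386175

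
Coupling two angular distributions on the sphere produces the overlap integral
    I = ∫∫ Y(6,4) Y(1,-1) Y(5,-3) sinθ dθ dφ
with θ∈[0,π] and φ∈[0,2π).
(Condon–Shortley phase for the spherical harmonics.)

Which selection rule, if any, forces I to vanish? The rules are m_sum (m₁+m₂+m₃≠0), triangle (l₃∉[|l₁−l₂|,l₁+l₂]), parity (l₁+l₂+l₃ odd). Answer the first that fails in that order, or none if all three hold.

azimuthal sum: 4 − 1 − 3 = 0  ✓
5 ≤ 5 ≤ 7 (triangle on l)  ✓
L = 6 + 1 + 5 = 12 (even)  ✓

none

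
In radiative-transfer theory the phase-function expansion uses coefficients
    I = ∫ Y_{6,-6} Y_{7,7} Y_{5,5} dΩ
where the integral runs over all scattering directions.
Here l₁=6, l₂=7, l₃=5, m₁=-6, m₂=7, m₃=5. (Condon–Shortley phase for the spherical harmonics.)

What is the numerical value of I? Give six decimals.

0.000000

m-sum = -6 + 7 + 5 = 6 ≠ 0 ⇒ I = 0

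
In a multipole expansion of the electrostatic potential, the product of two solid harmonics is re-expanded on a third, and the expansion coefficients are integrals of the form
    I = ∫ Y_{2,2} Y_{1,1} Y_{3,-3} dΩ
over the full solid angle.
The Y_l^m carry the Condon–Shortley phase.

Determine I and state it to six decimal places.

Rules hold: Σm=0, L=6 even, 1≤3≤3.
N = 5·3·7 = 105
Δ = 0!·4!·2!/7! = 1/105
Racah Σ t=0..0: t=0:+1/4 = 1/4
⇒ 3j(2 1 3; 0 0 0)² = 3/35, sgn -1
Racah Σ t=0..0: t=0:+1/48 = 1/48
⇒ 3j(2 1 3; 2 1 -3)² = 1/7, sgn +1
4πI² = N·(3j₀)²·(3jₘ)² = 9/7
I = -1·√(1.28571/4π) = -0.31986543

-0.319865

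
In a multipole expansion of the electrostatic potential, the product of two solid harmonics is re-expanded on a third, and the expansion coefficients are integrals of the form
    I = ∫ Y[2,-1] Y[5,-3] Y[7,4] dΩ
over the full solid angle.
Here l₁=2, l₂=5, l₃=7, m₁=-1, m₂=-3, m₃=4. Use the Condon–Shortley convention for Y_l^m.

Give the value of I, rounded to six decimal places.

Rules hold: Σm=0, L=14 even, 3≤7≤7.
N = 5·11·15 = 825
Δ = 0!·4!·10!/15! = 1/15015
Racah Σ t=0..0: t=0:+1/57600 = 1/57600
⇒ 3j(2 5 7; 0 0 0)² = 21/715, sgn -1
Racah Σ t=0..0: t=0:+1/483840 = 1/483840
⇒ 3j(2 5 7; -1 -3 4)² = 3/91, sgn -1
4πI² = N·(3j₀)²·(3jₘ)² = 135/169
I = +1·√(0.798817/4π) = 0.25212656

0.252127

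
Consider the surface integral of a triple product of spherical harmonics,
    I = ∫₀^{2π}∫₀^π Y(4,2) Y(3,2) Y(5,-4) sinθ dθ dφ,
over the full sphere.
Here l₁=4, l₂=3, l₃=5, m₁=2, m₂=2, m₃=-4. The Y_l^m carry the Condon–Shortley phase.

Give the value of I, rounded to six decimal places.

0.143343

Rules hold: Σm=0, L=12 even, 1≤5≤7.
N = 9·7·11 = 693
Δ = 2!·6!·4!/13! = 1/180180
Racah Σ t=0..2: t=0:+1/576 t=1:−1/144 t=2:+1/576 = -1/288
⇒ 3j(4 3 5; 0 0 0)² = 20/1001, sgn +1
Racah Σ t=1..2: t=1:−1/2880 t=2:+1/8640 = -1/4320
⇒ 3j(4 3 5; 2 2 -4)² = 8/429, sgn +1
4πI² = N·(3j₀)²·(3jₘ)² = 480/1859
I = +1·√(0.258203/4π) = 0.14334284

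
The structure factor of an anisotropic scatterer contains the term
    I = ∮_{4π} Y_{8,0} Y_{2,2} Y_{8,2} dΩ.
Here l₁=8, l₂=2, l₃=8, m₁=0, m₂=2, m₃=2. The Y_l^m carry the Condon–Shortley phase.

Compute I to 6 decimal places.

0 + 2 + 2 = 4 ≠ 0: azimuthal integral kills it; I = 0

0.000000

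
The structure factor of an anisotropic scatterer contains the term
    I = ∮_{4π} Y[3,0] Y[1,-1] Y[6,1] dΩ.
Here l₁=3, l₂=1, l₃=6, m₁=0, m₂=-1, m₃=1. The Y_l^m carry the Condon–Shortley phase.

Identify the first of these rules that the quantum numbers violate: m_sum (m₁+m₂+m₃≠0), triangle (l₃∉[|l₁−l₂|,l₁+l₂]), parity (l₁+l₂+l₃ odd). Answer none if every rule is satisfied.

triangle

azimuthal sum: 0 − 1 + 1 = 0  ✓
2 ≤ 6 ≤ 4 (triangle on l)  ✗
L = 3 + 1 + 6 = 10 (even)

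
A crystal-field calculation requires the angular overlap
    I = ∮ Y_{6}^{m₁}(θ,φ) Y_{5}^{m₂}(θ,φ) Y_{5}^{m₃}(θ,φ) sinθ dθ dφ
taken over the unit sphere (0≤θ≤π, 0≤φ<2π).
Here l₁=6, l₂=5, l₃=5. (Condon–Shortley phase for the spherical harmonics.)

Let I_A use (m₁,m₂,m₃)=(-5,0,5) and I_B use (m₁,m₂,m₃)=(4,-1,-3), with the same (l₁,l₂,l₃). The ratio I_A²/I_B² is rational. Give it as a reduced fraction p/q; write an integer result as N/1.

825/169

Same 6,5,5: normalisation and zero-m 3j drop out of the ratio.
A: Δ: 6! 6! 4! / 17! → 1/28588560; sum: t=5:−1/2073600 = -1/2073600; 3j²(6 5 5; -5 0 5) = Δ·Π!·Σ² = 15/884  (sign -1)
B: Δ: 6! 6! 4! / 17! → 1/28588560; sum: t=0:+1/829440 t=1:−1/86400 t=2:+1/138240 = -13/4147200; 3j²(6 5 5; 4 -1 -3) = Δ·Π!·Σ² = 13/3740  (sign -1)
I_A²/I_B² = (15/884)/(13/3740) = 825/169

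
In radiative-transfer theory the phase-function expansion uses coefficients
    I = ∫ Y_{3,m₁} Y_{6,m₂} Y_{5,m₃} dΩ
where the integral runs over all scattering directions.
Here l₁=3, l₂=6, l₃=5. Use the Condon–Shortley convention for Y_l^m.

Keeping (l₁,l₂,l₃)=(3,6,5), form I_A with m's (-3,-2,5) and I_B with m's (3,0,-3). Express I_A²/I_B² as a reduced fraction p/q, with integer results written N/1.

Same 3,6,5: normalisation and zero-m 3j drop out of the ratio.
A: Δ: 4! 2! 8! / 15! → 1/675675; sum: t=4:+1/1935360 = 1/1935360; 3j²(3 6 5; -3 -2 5) = Δ·Π!·Σ² = 1/1001  (sign +1)
B: Δ: 4! 2! 8! / 15! → 1/675675; sum: t=0:+1/69120 = 1/69120; 3j²(3 6 5; 3 0 -3) = Δ·Π!·Σ² = 4/429  (sign +1)
I_A²/I_B² = (1/1001)/(4/429) = 3/28

3/28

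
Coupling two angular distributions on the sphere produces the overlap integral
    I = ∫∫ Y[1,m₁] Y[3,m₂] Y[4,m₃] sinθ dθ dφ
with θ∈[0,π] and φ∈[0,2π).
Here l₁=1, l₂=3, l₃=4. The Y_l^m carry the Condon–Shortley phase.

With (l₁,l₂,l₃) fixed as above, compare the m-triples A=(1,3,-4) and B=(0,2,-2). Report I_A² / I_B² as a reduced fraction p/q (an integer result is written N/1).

l's match ⇒ only the (l;m) 3-j factors differ between A and B.
A: triangle coeff Δ(1,3,4) = 1/252; Σ_t [0,0]: t=0:+1/1440 = 1/1440; (3j)²=1/9 [(1 3 4; 1 3 -4)], sign=+1
B: triangle coeff Δ(1,3,4) = 1/252; Σ_t [0,0]: t=0:+1/120 = 1/120; (3j)²=1/21 [(1 3 4; 0 2 -2)], sign=+1
I_A²/I_B² = (1/9)/(1/21) = 7/3

7/3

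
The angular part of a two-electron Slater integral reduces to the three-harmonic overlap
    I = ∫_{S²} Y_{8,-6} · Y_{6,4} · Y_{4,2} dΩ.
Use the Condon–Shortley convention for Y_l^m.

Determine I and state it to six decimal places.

Rules hold: Σm=0, L=18 even, 2≤4≤14.
N = 17·13·9 = 1989
Δ = 10!·6!·2!/19! = 1/23279256
Racah Σ t=4..6: t=4:+1/1658880 t=5:−1/518400 t=6:+1/1658880 = -1/1382400
⇒ 3j(8 6 4; 0 0 0)² = 504/46189, sgn -1
Racah Σ t=8..10: t=8:+1/116121600 t=9:−1/43545600 t=10:+1/348364800 = -1/87091200
⇒ 3j(8 6 4; -6 4 2)² = 10/969, sgn -1
4πI² = N·(3j₀)²·(3jₘ)² = 15120/67507
I = +1·√(0.223977/4π) = 0.13350470

0.133505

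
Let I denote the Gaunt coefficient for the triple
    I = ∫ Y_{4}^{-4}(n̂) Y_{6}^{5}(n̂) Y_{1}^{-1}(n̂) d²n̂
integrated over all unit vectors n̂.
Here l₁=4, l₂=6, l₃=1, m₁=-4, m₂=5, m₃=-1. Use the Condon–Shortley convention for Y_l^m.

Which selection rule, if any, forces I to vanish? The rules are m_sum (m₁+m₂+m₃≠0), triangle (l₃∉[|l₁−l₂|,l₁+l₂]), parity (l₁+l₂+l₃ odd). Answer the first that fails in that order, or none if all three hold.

m₁+m₂+m₃ = -4 + 5 − 1 = 0  ✓
triangle: |4−6|=2 ≤ l₃=1 ≤ 4+6=10  ✗
parity: l₁+l₂+l₃ = 11 is odd

triangle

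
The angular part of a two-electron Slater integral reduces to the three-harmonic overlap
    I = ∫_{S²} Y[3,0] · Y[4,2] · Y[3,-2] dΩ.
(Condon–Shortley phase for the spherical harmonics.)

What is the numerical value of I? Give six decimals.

Checks pass: Σm=0; 10 even; l₃=3∈[1,7].
(2·3+1)(2·4+1)(2·3+1) = 441
Δ: 4! 2! 4! / 11! → 1/34650
sum: t=1:−1/72 t=2:+1/16 t=3:−1/72 = 5/144
3j²(3 4 3; 0 0 0) = Δ·Π!·Σ² = 2/77  (sign -1)
sum: t=2:+1/96 t=3:−1/72 = -1/288
3j²(3 4 3; 0 2 -2) = Δ·Π!·Σ² = 1/462  (sign +1)
combine: 4πI² = 441·2/77·1/462 = 3/121
take √, sign -1: I = -0.04441841

-0.044418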